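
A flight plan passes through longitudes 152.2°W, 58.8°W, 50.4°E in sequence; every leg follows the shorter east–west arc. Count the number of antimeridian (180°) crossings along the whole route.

0

Leg 1: -152.2° → -58.8°, shortest Δλ = 93.4° (east) — does not cross 180°.
Leg 2: -58.8° → +50.4°, shortest Δλ = 109.2° (east) — does not cross 180°.
Total crossings: 0.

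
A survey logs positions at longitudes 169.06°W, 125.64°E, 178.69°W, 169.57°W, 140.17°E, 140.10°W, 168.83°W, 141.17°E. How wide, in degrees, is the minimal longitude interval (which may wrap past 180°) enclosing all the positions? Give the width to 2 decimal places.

94.26°

Sort the longitudes: -178.69°, -169.57°, -169.06°, -168.83°, -140.10°, +125.64°, +140.17°, +141.17°.
Eastward gaps between consecutive values (wrapping around): 9.12°, 0.51°, 0.23°, 28.73°, 265.74°, 14.53°, 1.00°, 40.14°.
Largest gap = 265.74° ⇒ minimal covering band is its complement: 360° − 265.74° = 94.26°.
Band runs from +125.64° eastward to -140.10°, crossing the antimeridian.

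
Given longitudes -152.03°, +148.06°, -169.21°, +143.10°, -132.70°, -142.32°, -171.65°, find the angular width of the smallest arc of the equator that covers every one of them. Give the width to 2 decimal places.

84.20°

Sort the longitudes: -171.65°, -169.21°, -152.03°, -142.32°, -132.70°, +143.10°, +148.06°.
Eastward gaps between consecutive values (wrapping around): 2.44°, 17.18°, 9.71°, 9.62°, 275.80°, 4.96°, 40.29°.
Largest gap = 275.80° ⇒ minimal covering band is its complement: 360° − 275.80° = 84.20°.
Band runs from +143.10° eastward to -132.70°, crossing the antimeridian.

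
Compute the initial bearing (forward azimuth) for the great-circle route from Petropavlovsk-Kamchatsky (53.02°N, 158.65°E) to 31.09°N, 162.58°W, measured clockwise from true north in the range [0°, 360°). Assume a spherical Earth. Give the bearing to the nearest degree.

Δλ = -162.58 − 158.65 = -321.23°; wrapped into (−180°, 180°]: 38.77°.
θ = atan2( sin Δλ · cos φ₂ , cos φ₁ · sin φ₂ − sin φ₁ · cos φ₂ · cos Δλ )
  = atan2(0.53625, -0.22274) = 112.557° → normalised to [0°, 360°): 112.557°.

113°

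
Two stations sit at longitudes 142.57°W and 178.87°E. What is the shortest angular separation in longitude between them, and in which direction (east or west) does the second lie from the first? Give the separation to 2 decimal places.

Raw difference: 178.87 − -142.57 = 321.44°.
Normalise into (−180°, 180°]: 321.44° − 360° = -38.56°.
Negative ⇒ the second point lies to the west; separation 38.56°.

38.56° west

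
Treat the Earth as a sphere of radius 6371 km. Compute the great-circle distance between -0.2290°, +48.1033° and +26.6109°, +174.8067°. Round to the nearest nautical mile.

7350 nmi

Δλ = 174.8067 − 48.1033 = 126.7034°.
Δφ = 26.6109 − -0.2290 = 26.8399°.
a = sin²(Δφ/2) + cos φ₁ · cos φ₂ · sin²(Δλ/2) = 0.768073.
c = 2·atan2(√a, √(1−a)) = 2.13666 rad → d = 6371·c ≈ 13612.67 km ≈ 7350.26 nmi.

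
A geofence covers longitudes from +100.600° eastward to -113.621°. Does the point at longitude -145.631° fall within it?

Band width going east from +100.600° to -113.621°: ((-113.621 − 100.600) mod 360) = 145.779°.
Offset of -145.631° east of the west edge: ((-145.631 − 100.600) mod 360) = 113.769°.
113.769° ≤ 145.779° ⇒ inside.

Yes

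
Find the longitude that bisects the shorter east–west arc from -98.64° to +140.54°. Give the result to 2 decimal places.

Signed shortest Δλ from -98.64° to +140.54° is -120.82°.
Midpoint longitude = -98.64° + (-120.82°)/2 = -98.64° − 60.41° = -159.05°.
(The naïve average (-98.64 + +140.54)/2 = 20.95° is on the wrong side of the globe.)

-159.05°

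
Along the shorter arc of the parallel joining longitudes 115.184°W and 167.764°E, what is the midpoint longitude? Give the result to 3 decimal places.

Signed shortest Δλ from -115.184° to +167.764° is -77.052°.
Midpoint longitude = -115.184° + (-77.052°)/2 = -115.184° − 38.526° = -153.710°.
(The naïve average (-115.184 + +167.764)/2 = 26.29° is on the wrong side of the globe.)

153.710°W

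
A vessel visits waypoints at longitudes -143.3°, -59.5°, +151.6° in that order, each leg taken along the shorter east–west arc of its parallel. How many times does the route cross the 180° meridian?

1

Leg 1: -143.3° → -59.5°, shortest Δλ = 83.8° (east) — does not cross 180°.
Leg 2: -59.5° → +151.6°, shortest Δλ = -148.9° (west) — crosses 180°.
Total crossings: 1.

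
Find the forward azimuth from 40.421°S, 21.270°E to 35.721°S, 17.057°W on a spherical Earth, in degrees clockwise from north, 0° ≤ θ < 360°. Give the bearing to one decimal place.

266.4°

Δλ = -17.057 − 21.270 = -38.327°.
θ = atan2( sin Δλ · cos φ₂ , cos φ₁ · sin φ₂ − sin φ₁ · cos φ₂ · cos Δλ )
  = atan2(-0.50348, -0.03151) = -93.581° → normalised to [0°, 360°): 266.419°.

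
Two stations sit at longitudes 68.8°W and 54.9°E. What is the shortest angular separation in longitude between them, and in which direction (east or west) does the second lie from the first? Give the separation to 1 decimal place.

Raw difference: 54.9 − -68.8 = 123.7°.
Normalise into (−180°, 180°]: 123.7° stays 123.7°.
Positive ⇒ the second point lies to the east; separation 123.7°.

123.7° east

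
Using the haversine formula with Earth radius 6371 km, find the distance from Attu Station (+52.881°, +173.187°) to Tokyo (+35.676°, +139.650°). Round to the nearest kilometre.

3237 km

Δλ = 139.650 − 173.187 = -33.537°.
Δφ = 35.676 − 52.881 = -17.205°.
a = sin²(Δφ/2) + cos φ₁ · cos φ₂ · sin²(Δλ/2) = 0.063177.
c = 2·atan2(√a, √(1−a)) = 0.50815 rad → d = 6371·c ≈ 3237.43 km.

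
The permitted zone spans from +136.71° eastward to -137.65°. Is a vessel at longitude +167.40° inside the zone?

Band width going east from +136.71° to -137.65°: ((-137.65 − 136.71) mod 360) = 85.64°.
Offset of +167.40° east of the west edge: ((167.40 − 136.71) mod 360) = 30.69°.
30.69° ≤ 85.64° ⇒ inside.

Yes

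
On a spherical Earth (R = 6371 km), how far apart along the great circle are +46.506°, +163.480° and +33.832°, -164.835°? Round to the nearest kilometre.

Δλ = -164.835 − 163.480 = -328.315°; wrapped into (−180°, 180°]: 31.685°.
Δφ = 33.832 − 46.506 = -12.674°.
a = sin²(Δφ/2) + cos φ₁ · cos φ₂ · sin²(Δλ/2) = 0.054792.
c = 2·atan2(√a, √(1−a)) = 0.47254 rad → d = 6371·c ≈ 3010.53 km.

3011 km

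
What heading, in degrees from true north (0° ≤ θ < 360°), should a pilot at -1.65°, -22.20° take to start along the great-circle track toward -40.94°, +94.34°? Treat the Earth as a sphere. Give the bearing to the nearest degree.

135°

Δλ = 94.34 − -22.20 = 116.54°.
θ = atan2( sin Δλ · cos φ₂ , cos φ₁ · sin φ₂ − sin φ₁ · cos φ₂ · cos Δλ )
  = atan2(0.67579, -0.66472) = 134.526° → normalised to [0°, 360°): 134.526°.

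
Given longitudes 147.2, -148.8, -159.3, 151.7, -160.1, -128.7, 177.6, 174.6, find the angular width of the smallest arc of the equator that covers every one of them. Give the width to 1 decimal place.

84.1°

Sort the longitudes: -160.1°, -159.3°, -148.8°, -128.7°, +147.2°, +151.7°, +174.6°, +177.6°.
Eastward gaps between consecutive values (wrapping around): 0.8°, 10.5°, 20.1°, 275.9°, 4.5°, 22.9°, 3.0°, 22.3°.
Largest gap = 275.9° ⇒ minimal covering band is its complement: 360° − 275.9° = 84.1°.
Band runs from +147.2° eastward to -128.7°, crossing the antimeridian.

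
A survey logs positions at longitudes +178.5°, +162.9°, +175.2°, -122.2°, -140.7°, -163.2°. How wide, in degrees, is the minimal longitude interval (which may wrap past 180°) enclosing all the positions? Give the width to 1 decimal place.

74.9°

Sort the longitudes: -163.2°, -140.7°, -122.2°, +162.9°, +175.2°, +178.5°.
Eastward gaps between consecutive values (wrapping around): 22.5°, 18.5°, 285.1°, 12.3°, 3.3°, 18.3°.
Largest gap = 285.1° ⇒ minimal covering band is its complement: 360° − 285.1° = 74.9°.
Band runs from +162.9° eastward to -122.2°, crossing the antimeridian.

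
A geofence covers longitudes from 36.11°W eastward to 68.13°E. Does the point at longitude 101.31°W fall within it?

Band width going east from -36.11° to +68.13°: ((68.13 − -36.11) mod 360) = 104.24°.
Offset of -101.31° east of the west edge: ((-101.31 − -36.11) mod 360) = 294.80°.
294.80° > 104.24° ⇒ outside.

No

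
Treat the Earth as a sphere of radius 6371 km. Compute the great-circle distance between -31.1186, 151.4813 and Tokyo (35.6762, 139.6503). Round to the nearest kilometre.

7529 km

Δλ = 139.6503 − 151.4813 = -11.8310°.
Δφ = 35.6762 − -31.1186 = 66.7948°.
a = sin²(Δφ/2) + cos φ₁ · cos φ₂ · sin²(Δλ/2) = 0.310374.
c = 2·atan2(√a, √(1−a)) = 1.18181 rad → d = 6371·c ≈ 7529.30 km.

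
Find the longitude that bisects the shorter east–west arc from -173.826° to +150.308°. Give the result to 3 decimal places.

Signed shortest Δλ from -173.826° to +150.308° is -35.866°.
Midpoint longitude = -173.826° + (-35.866°)/2 = -173.826° − 17.933° = -191.759°.
Normalise into (−180°, 180°]: +168.241°.
(The naïve average (-173.826 + +150.308)/2 = -11.759° is on the wrong side of the globe.)

+168.241°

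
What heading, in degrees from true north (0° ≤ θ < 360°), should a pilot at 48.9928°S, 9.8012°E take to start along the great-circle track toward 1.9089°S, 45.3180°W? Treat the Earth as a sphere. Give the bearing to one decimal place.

Δλ = -45.3180 − 9.8012 = -55.1192°.
θ = atan2( sin Δλ · cos φ₂ , cos φ₁ · sin φ₂ − sin φ₁ · cos φ₂ · cos Δλ )
  = atan2(-0.81989, 0.40945) = -63.462° → normalised to [0°, 360°): 296.538°.

296.5°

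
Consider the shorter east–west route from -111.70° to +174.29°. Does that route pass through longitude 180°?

Naïve |174.29 − -111.70| = 285.99° > 180°, so the shorter arc goes the other way round — across 180°.
Signed shortest Δλ = ((174.29 − -111.70 + 180) mod 360) − 180 = -74.01°.
Going west by 74.01° from -111.70° passes through 180° before reaching +174.29°.

Yes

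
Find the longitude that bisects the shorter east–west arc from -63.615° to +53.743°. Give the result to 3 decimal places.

-4.936°

Signed shortest Δλ from -63.615° to +53.743° is +117.358°.
Midpoint longitude = -63.615° + (+117.358°)/2 = -63.615° + 58.679° = -4.936°.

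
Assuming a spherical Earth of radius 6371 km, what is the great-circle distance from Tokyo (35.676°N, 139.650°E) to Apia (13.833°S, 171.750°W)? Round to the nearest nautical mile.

Δλ = -171.750 − 139.650 = -311.400°; wrapped into (−180°, 180°]: 48.600°.
Δφ = -13.833 − 35.676 = -49.509°.
a = sin²(Δφ/2) + cos φ₁ · cos φ₂ · sin²(Δλ/2) = 0.308909.
c = 2·atan2(√a, √(1−a)) = 1.17864 rad → d = 6371·c ≈ 7509.11 km ≈ 4054.60 nmi.

4055 nmi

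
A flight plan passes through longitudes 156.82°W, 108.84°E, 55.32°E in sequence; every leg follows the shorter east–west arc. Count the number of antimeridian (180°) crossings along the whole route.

1

Leg 1: -156.82° → +108.84°, shortest Δλ = -94.34° (west) — crosses 180°.
Leg 2: +108.84° → +55.32°, shortest Δλ = -53.52° (west) — does not cross 180°.
Total crossings: 1.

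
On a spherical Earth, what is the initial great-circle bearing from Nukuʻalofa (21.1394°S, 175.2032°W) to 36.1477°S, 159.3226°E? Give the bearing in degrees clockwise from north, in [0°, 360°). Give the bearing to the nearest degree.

230°

Δλ = 159.3226 − -175.2032 = 334.5258°; wrapped into (−180°, 180°]: -25.4742°.
θ = atan2( sin Δλ · cos φ₂ , cos φ₁ · sin φ₂ − sin φ₁ · cos φ₂ · cos Δλ )
  = atan2(-0.34731, -0.28727) = -129.595° → normalised to [0°, 360°): 230.405°.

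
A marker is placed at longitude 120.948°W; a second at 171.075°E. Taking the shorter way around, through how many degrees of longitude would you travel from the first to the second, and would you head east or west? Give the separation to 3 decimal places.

67.977° west

Raw difference: 171.075 − -120.948 = 292.023°.
Normalise into (−180°, 180°]: 292.023° − 360° = -67.977°.
Negative ⇒ the second point lies to the west; separation 67.977°.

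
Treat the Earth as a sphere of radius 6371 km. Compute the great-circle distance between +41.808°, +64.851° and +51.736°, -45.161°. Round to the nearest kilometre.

Δλ = -45.161 − 64.851 = -110.012°.
Δφ = 51.736 − 41.808 = 9.928°.
a = sin²(Δφ/2) + cos φ₁ · cos φ₂ · sin²(Δλ/2) = 0.317274.
c = 2·atan2(√a, √(1−a)) = 1.19668 rad → d = 6371·c ≈ 7624.04 km.

7624 km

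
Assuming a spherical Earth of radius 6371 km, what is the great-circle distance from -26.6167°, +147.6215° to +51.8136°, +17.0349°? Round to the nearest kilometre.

Δλ = 17.0349 − 147.6215 = -130.5866°.
Δφ = 51.8136 − -26.6167 = 78.4303°.
a = sin²(Δφ/2) + cos φ₁ · cos φ₂ · sin²(Δλ/2) = 0.855867.
c = 2·atan2(√a, √(1−a)) = 2.36276 rad → d = 6371·c ≈ 15053.14 km.

15053 km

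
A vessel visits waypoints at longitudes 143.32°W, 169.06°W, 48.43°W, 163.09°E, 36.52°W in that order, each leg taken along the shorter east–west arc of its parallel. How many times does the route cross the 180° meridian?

Leg 1: -143.32° → -169.06°, shortest Δλ = -25.74° (west) — does not cross 180°.
Leg 2: -169.06° → -48.43°, shortest Δλ = 120.63° (east) — does not cross 180°.
Leg 3: -48.43° → +163.09°, shortest Δλ = -148.48° (west) — crosses 180°.
Leg 4: +163.09° → -36.52°, shortest Δλ = 160.39° (east) — crosses 180°.
Total crossings: 2.

2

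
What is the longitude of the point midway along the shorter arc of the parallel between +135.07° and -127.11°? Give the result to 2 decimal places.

-176.02°

Signed shortest Δλ from +135.07° to -127.11° is +97.82°.
Midpoint longitude = +135.07° + (+97.82°)/2 = +135.07° + 48.91° = +183.98°.
Normalise into (−180°, 180°]: -176.02°.
(The naïve average (+135.07 + -127.11)/2 = 3.98° is on the wrong side of the globe.)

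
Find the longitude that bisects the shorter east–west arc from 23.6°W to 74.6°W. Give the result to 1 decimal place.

49.1°W

Signed shortest Δλ from -23.6° to -74.6° is -51.0°.
Midpoint longitude = -23.6° + (-51.0°)/2 = -23.6° − 25.5° = -49.1°.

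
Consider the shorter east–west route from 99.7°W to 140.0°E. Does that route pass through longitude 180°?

Yes

Naïve |140.0 − -99.7| = 239.7° > 180°, so the shorter arc goes the other way round — across 180°.
Signed shortest Δλ = ((140.0 − -99.7 + 180) mod 360) − 180 = -120.3°.
Going west by 120.3° from -99.7° passes through 180° before reaching +140.0°.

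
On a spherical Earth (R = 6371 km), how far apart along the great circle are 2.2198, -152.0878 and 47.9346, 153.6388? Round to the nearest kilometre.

Δλ = 153.6388 − -152.0878 = 305.7266°; wrapped into (−180°, 180°]: -54.2734°.
Δφ = 47.9346 − 2.2198 = 45.7148°.
a = sin²(Δφ/2) + cos φ₁ · cos φ₂ · sin²(Δλ/2) = 0.290163.
c = 2·atan2(√a, √(1−a)) = 1.13771 rad → d = 6371·c ≈ 7248.35 km.

7248 km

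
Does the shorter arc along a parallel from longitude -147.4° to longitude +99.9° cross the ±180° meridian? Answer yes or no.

Yes

Naïve |99.9 − -147.4| = 247.3° > 180°, so the shorter arc goes the other way round — across 180°.
Signed shortest Δλ = ((99.9 − -147.4 + 180) mod 360) − 180 = -112.7°.
Going west by 112.7° from -147.4° passes through 180° before reaching +99.9°.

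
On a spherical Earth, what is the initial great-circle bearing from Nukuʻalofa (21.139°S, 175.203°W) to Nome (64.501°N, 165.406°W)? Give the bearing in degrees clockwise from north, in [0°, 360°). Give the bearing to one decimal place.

4.2°

Δλ = -165.406 − -175.203 = 9.797°.
θ = atan2( sin Δλ · cos φ₂ , cos φ₁ · sin φ₂ − sin φ₁ · cos φ₂ · cos Δλ )
  = atan2(0.07325, 0.99484) = 4.211° → normalised to [0°, 360°): 4.211°.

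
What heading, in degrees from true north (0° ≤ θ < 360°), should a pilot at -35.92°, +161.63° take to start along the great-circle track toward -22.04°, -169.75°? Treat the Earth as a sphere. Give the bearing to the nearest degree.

69°

Δλ = -169.75 − 161.63 = -331.38°; wrapped into (−180°, 180°]: 28.62°.
θ = atan2( sin Δλ · cos φ₂ , cos φ₁ · sin φ₂ − sin φ₁ · cos φ₂ · cos Δλ )
  = atan2(0.44399, 0.17345) = 68.662° → normalised to [0°, 360°): 68.662°.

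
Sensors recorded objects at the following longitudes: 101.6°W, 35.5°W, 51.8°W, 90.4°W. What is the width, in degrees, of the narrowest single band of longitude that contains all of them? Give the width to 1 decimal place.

66.1°

Sort the longitudes: -101.6°, -90.4°, -51.8°, -35.5°.
Eastward gaps between consecutive values (wrapping around): 11.2°, 38.6°, 16.3°, 293.9°.
Largest gap = 293.9° ⇒ minimal covering band is its complement: 360° − 293.9° = 66.1°.
Band runs from -101.6° eastward to -35.5°.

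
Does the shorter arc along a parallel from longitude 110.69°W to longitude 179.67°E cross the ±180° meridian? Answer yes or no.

Naïve |179.67 − -110.69| = 290.36° > 180°, so the shorter arc goes the other way round — across 180°.
Signed shortest Δλ = ((179.67 − -110.69 + 180) mod 360) − 180 = -69.64°.
Going west by 69.64° from -110.69° passes through 180° before reaching +179.67°.

Yes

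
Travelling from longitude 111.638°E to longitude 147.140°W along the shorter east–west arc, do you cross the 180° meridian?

Naïve |-147.140 − 111.638| = 258.778° > 180°, so the shorter arc goes the other way round — across 180°.
Signed shortest Δλ = ((-147.140 − 111.638 + 180) mod 360) − 180 = 101.222°.
Going east by 101.222° from +111.638° passes through 180° before reaching -147.140°.

Yes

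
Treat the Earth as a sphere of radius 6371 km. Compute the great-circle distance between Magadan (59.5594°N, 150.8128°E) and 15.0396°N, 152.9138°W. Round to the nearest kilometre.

6706 km

Δλ = -152.9138 − 150.8128 = -303.7266°; wrapped into (−180°, 180°]: 56.2734°.
Δφ = 15.0396 − 59.5594 = -44.5198°.
a = sin²(Δφ/2) + cos φ₁ · cos φ₂ · sin²(Δλ/2) = 0.252307.
c = 2·atan2(√a, √(1−a)) = 1.05252 rad → d = 6371·c ≈ 6705.58 km.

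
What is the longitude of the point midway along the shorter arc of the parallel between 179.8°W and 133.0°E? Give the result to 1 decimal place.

156.6°E

Signed shortest Δλ from -179.8° to +133.0° is -47.2°.
Midpoint longitude = -179.8° + (-47.2°)/2 = -179.8° − 23.6° = -203.4°.
Normalise into (−180°, 180°]: +156.6°.
(The naïve average (-179.8 + +133.0)/2 = -23.4° is on the wrong side of the globe.)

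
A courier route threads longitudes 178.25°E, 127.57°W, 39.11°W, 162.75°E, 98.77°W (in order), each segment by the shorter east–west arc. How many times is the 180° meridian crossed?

3

Leg 1: +178.25° → -127.57°, shortest Δλ = 54.18° (east) — crosses 180°.
Leg 2: -127.57° → -39.11°, shortest Δλ = 88.46° (east) — does not cross 180°.
Leg 3: -39.11° → +162.75°, shortest Δλ = -158.14° (west) — crosses 180°.
Leg 4: +162.75° → -98.77°, shortest Δλ = 98.48° (east) — crosses 180°.
Total crossings: 3.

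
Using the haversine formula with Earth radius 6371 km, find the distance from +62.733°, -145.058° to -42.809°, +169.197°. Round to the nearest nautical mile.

Δλ = 169.197 − -145.058 = 314.255°; wrapped into (−180°, 180°]: -45.745°.
Δφ = -42.809 − 62.733 = -105.542°.
a = sin²(Δφ/2) + cos φ₁ · cos φ₂ · sin²(Δλ/2) = 0.684748.
c = 2·atan2(√a, √(1−a)) = 1.94926 rad → d = 6371·c ≈ 12418.76 km ≈ 6705.59 nmi.

6706 nmi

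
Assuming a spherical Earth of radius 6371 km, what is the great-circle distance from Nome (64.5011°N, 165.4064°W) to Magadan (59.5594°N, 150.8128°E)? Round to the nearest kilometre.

Δλ = 150.8128 − -165.4064 = 316.2192°; wrapped into (−180°, 180°]: -43.7808°.
Δφ = 59.5594 − 64.5011 = -4.9417°.
a = sin²(Δφ/2) + cos φ₁ · cos φ₂ · sin²(Δλ/2) = 0.032176.
c = 2·atan2(√a, √(1−a)) = 0.36071 rad → d = 6371·c ≈ 2298.07 km.

2298 km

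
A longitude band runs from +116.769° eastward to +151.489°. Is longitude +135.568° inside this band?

Yes

Band width going east from +116.769° to +151.489°: ((151.489 − 116.769) mod 360) = 34.720°.
Offset of +135.568° east of the west edge: ((135.568 − 116.769) mod 360) = 18.799°.
18.799° ≤ 34.720° ⇒ inside.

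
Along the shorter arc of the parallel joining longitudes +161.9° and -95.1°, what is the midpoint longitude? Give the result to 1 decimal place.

-146.6°

Signed shortest Δλ from +161.9° to -95.1° is +103.0°.
Midpoint longitude = +161.9° + (+103.0°)/2 = +161.9° + 51.5° = +213.4°.
Normalise into (−180°, 180°]: -146.6°.
(The naïve average (+161.9 + -95.1)/2 = 33.4° is on the wrong side of the globe.)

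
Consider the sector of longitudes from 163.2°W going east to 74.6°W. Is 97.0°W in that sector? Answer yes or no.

Yes

Band width going east from -163.2° to -74.6°: ((-74.6 − -163.2) mod 360) = 88.6°.
Offset of -97.0° east of the west edge: ((-97.0 − -163.2) mod 360) = 66.2°.
66.2° ≤ 88.6° ⇒ inside.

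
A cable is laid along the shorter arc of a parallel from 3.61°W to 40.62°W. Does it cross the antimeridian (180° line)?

No

Signed shortest Δλ = ((-40.62 − -3.61 + 180) mod 360) − 180 = -37.01°.
Going west by 37.01° from -3.61° reaches -40.62° without touching 180°.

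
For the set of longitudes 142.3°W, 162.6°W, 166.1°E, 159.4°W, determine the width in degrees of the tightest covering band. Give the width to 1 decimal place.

Sort the longitudes: -162.6°, -159.4°, -142.3°, +166.1°.
Eastward gaps between consecutive values (wrapping around): 3.2°, 17.1°, 308.4°, 31.3°.
Largest gap = 308.4° ⇒ minimal covering band is its complement: 360° − 308.4° = 51.6°.
Band runs from +166.1° eastward to -142.3°, crossing the antimeridian.

51.6°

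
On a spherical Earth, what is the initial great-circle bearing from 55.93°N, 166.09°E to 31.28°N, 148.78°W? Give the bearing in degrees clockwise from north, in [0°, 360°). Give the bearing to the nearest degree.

Δλ = -148.78 − 166.09 = -314.87°; wrapped into (−180°, 180°]: 45.13°.
θ = atan2( sin Δλ · cos φ₂ , cos φ₁ · sin φ₂ − sin φ₁ · cos φ₂ · cos Δλ )
  = atan2(0.60569, -0.20858) = 109.002° → normalised to [0°, 360°): 109.002°.

109°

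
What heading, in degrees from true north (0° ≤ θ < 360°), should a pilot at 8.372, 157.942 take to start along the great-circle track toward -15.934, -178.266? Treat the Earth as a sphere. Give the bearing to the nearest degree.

Δλ = -178.266 − 157.942 = -336.208°; wrapped into (−180°, 180°]: 23.792°.
θ = atan2( sin Δλ · cos φ₂ , cos φ₁ · sin φ₂ − sin φ₁ · cos φ₂ · cos Δλ )
  = atan2(0.38792, -0.39971) = 135.858° → normalised to [0°, 360°): 135.858°.

136°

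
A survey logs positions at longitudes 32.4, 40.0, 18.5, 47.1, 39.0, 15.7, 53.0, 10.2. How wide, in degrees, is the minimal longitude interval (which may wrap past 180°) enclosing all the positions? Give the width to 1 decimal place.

Sort the longitudes: +10.2°, +15.7°, +18.5°, +32.4°, +39.0°, +40.0°, +47.1°, +53.0°.
Eastward gaps between consecutive values (wrapping around): 5.5°, 2.8°, 13.9°, 6.6°, 1.0°, 7.1°, 5.9°, 317.2°.
Largest gap = 317.2° ⇒ minimal covering band is its complement: 360° − 317.2° = 42.8°.
Band runs from +10.2° eastward to +53.0°.

42.8°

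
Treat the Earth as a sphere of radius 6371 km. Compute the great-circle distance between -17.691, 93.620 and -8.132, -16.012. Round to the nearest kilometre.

Δλ = -16.012 − 93.620 = -109.632°.
Δφ = -8.132 − -17.691 = 9.559°.
a = sin²(Δφ/2) + cos φ₁ · cos φ₂ · sin²(Δλ/2) = 0.636942.
c = 2·atan2(√a, √(1−a)) = 1.84823 rad → d = 6371·c ≈ 11775.05 km.

11775 km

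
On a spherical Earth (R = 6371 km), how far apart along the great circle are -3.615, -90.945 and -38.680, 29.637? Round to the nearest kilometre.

12333 km

Δλ = 29.637 − -90.945 = 120.582°.
Δφ = -38.680 − -3.615 = -35.065°.
a = sin²(Δφ/2) + cos φ₁ · cos φ₂ · sin²(Δλ/2) = 0.678488.
c = 2·atan2(√a, √(1−a)) = 1.93582 rad → d = 6371·c ≈ 12333.14 km.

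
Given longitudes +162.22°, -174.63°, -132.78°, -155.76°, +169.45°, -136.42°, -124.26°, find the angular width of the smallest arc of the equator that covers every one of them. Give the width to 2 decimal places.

Sort the longitudes: -174.63°, -155.76°, -136.42°, -132.78°, -124.26°, +162.22°, +169.45°.
Eastward gaps between consecutive values (wrapping around): 18.87°, 19.34°, 3.64°, 8.52°, 286.48°, 7.23°, 15.92°.
Largest gap = 286.48° ⇒ minimal covering band is its complement: 360° − 286.48° = 73.52°.
Band runs from +162.22° eastward to -124.26°, crossing the antimeridian.

73.52°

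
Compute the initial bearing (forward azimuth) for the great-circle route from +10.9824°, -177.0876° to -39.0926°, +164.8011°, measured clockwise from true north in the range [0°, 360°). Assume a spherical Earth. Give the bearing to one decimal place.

197.6°

Δλ = 164.8011 − -177.0876 = 341.8887°; wrapped into (−180°, 180°]: -18.1113°.
θ = atan2( sin Δλ · cos φ₂ , cos φ₁ · sin φ₂ − sin φ₁ · cos φ₂ · cos Δλ )
  = atan2(-0.24127, -0.75956) = -162.378° → normalised to [0°, 360°): 197.622°.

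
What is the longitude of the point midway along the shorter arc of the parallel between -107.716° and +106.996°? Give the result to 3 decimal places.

Signed shortest Δλ from -107.716° to +106.996° is -145.288°.
Midpoint longitude = -107.716° + (-145.288°)/2 = -107.716° − 72.644° = -180.360°.
Normalise into (−180°, 180°]: +179.640°.
(The naïve average (-107.716 + +106.996)/2 = -0.36° is on the wrong side of the globe.)

+179.640°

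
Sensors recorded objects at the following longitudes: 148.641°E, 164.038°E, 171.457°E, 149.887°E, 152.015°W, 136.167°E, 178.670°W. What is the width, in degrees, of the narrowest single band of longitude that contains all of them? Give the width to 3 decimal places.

71.818°

Sort the longitudes: -178.670°, -152.015°, +136.167°, +148.641°, +149.887°, +164.038°, +171.457°.
Eastward gaps between consecutive values (wrapping around): 26.655°, 288.182°, 12.474°, 1.246°, 14.151°, 7.419°, 9.873°.
Largest gap = 288.182° ⇒ minimal covering band is its complement: 360° − 288.182° = 71.818°.
Band runs from +136.167° eastward to -152.015°, crossing the antimeridian.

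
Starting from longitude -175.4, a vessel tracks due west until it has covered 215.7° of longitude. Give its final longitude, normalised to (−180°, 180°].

Start at -175.4°; shift −215.7° → -391.1°.
-391.1° lies outside (−180°, 180°]; add 360° → -31.1°.

-31.1°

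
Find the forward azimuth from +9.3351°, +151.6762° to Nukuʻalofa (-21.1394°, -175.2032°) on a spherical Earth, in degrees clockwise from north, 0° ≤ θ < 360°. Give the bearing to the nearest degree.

Δλ = -175.2032 − 151.6762 = -326.8794°; wrapped into (−180°, 180°]: 33.1206°.
θ = atan2( sin Δλ · cos φ₂ , cos φ₁ · sin φ₂ − sin φ₁ · cos φ₂ · cos Δλ )
  = atan2(0.50963, -0.48257) = 133.438° → normalised to [0°, 360°): 133.438°.

133°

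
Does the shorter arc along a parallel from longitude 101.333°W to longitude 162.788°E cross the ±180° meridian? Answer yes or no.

Yes

Naïve |162.788 − -101.333| = 264.121° > 180°, so the shorter arc goes the other way round — across 180°.
Signed shortest Δλ = ((162.788 − -101.333 + 180) mod 360) − 180 = -95.879°.
Going west by 95.879° from -101.333° passes through 180° before reaching +162.788°.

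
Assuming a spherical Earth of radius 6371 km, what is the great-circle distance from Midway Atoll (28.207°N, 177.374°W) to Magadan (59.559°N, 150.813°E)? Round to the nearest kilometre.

Δλ = 150.813 − -177.374 = 328.187°; wrapped into (−180°, 180°]: -31.813°.
Δφ = 59.559 − 28.207 = 31.352°.
a = sin²(Δφ/2) + cos φ₁ · cos φ₂ · sin²(Δλ/2) = 0.106543.
c = 2·atan2(√a, √(1−a)) = 0.66501 rad → d = 6371·c ≈ 4236.75 km.

4237 km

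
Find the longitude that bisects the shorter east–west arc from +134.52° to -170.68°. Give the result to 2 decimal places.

Signed shortest Δλ from +134.52° to -170.68° is +54.80°.
Midpoint longitude = +134.52° + (+54.80°)/2 = +134.52° + 27.40° = +161.92°.
(The naïve average (+134.52 + -170.68)/2 = -18.08° is on the wrong side of the globe.)

+161.92°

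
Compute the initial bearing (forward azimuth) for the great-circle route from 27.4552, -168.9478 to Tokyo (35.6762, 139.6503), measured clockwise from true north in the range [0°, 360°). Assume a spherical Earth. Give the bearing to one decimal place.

Δλ = 139.6503 − -168.9478 = 308.5981°; wrapped into (−180°, 180°]: -51.4019°.
θ = atan2( sin Δλ · cos φ₂ , cos φ₁ · sin φ₂ − sin φ₁ · cos φ₂ · cos Δλ )
  = atan2(-0.63487, 0.28387) = -65.909° → normalised to [0°, 360°): 294.091°.

294.1°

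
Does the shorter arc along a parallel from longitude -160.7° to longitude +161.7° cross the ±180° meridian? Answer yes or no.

Yes

Naïve |161.7 − -160.7| = 322.4° > 180°, so the shorter arc goes the other way round — across 180°.
Signed shortest Δλ = ((161.7 − -160.7 + 180) mod 360) − 180 = -37.6°.
Going west by 37.6° from -160.7° passes through 180° before reaching +161.7°.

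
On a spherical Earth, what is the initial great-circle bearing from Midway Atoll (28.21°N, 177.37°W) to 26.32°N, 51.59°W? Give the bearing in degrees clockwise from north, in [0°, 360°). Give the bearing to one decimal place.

48.7°

Δλ = -51.59 − -177.37 = 125.78°.
θ = atan2( sin Δλ · cos φ₂ , cos φ₁ · sin φ₂ − sin φ₁ · cos φ₂ · cos Δλ )
  = atan2(0.72717, 0.63845) = 48.717° → normalised to [0°, 360°): 48.717°.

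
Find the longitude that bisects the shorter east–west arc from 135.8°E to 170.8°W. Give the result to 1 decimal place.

162.5°E

Signed shortest Δλ from +135.8° to -170.8° is +53.4°.
Midpoint longitude = +135.8° + (+53.4°)/2 = +135.8° + 26.7° = +162.5°.
(The naïve average (+135.8 + -170.8)/2 = -17.5° is on the wrong side of the globe.)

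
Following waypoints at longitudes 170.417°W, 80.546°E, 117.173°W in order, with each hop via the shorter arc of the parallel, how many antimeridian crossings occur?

Leg 1: -170.417° → +80.546°, shortest Δλ = -109.037° (west) — crosses 180°.
Leg 2: +80.546° → -117.173°, shortest Δλ = 162.281° (east) — crosses 180°.
Total crossings: 2.

2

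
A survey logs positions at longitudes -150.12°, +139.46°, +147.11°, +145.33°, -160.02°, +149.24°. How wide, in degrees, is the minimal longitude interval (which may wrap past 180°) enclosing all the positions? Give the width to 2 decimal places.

Sort the longitudes: -160.02°, -150.12°, +139.46°, +145.33°, +147.11°, +149.24°.
Eastward gaps between consecutive values (wrapping around): 9.90°, 289.58°, 5.87°, 1.78°, 2.13°, 50.74°.
Largest gap = 289.58° ⇒ minimal covering band is its complement: 360° − 289.58° = 70.42°.
Band runs from +139.46° eastward to -150.12°, crossing the antimeridian.

70.42°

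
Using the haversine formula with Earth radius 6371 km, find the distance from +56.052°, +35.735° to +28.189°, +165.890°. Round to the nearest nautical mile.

5147 nmi

Δλ = 165.890 − 35.735 = 130.155°.
Δφ = 28.189 − 56.052 = -27.863°.
a = sin²(Δφ/2) + cos φ₁ · cos φ₂ · sin²(Δλ/2) = 0.462771.
c = 2·atan2(√a, √(1−a)) = 1.49627 rad → d = 6371·c ≈ 9532.73 km ≈ 5147.26 nmi.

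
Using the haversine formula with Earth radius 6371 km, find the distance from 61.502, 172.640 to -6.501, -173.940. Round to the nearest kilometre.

Δλ = -173.940 − 172.640 = -346.580°; wrapped into (−180°, 180°]: 13.420°.
Δφ = -6.501 − 61.502 = -68.003°.
a = sin²(Δφ/2) + cos φ₁ · cos φ₂ · sin²(Δλ/2) = 0.319193.
c = 2·atan2(√a, √(1−a)) = 1.20080 rad → d = 6371·c ≈ 7650.28 km.

7650 km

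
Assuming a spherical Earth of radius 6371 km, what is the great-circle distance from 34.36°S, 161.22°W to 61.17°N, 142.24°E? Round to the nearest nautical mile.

Δλ = 142.24 − -161.22 = 303.46°; wrapped into (−180°, 180°]: -56.54°.
Δφ = 61.17 − -34.36 = 95.53°.
a = sin²(Δφ/2) + cos φ₁ · cos φ₂ · sin²(Δλ/2) = 0.637480.
c = 2·atan2(√a, √(1−a)) = 1.84934 rad → d = 6371·c ≈ 11782.17 km ≈ 6361.86 nmi.

6362 nmi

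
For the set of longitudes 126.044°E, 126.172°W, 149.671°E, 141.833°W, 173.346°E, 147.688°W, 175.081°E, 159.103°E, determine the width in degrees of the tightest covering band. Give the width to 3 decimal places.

Sort the longitudes: -147.688°, -141.833°, -126.172°, +126.044°, +149.671°, +159.103°, +173.346°, +175.081°.
Eastward gaps between consecutive values (wrapping around): 5.855°, 15.661°, 252.216°, 23.627°, 9.432°, 14.243°, 1.735°, 37.231°.
Largest gap = 252.216° ⇒ minimal covering band is its complement: 360° − 252.216° = 107.784°.
Band runs from +126.044° eastward to -126.172°, crossing the antimeridian.

107.784°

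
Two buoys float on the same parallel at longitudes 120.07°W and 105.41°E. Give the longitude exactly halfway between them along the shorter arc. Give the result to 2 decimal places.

172.67°E

Signed shortest Δλ from -120.07° to +105.41° is -134.52°.
Midpoint longitude = -120.07° + (-134.52°)/2 = -120.07° − 67.26° = -187.33°.
Normalise into (−180°, 180°]: +172.67°.
(The naïve average (-120.07 + +105.41)/2 = -7.33° is on the wrong side of the globe.)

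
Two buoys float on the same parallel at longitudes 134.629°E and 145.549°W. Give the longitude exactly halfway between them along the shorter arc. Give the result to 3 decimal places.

174.540°E

Signed shortest Δλ from +134.629° to -145.549° is +79.822°.
Midpoint longitude = +134.629° + (+79.822°)/2 = +134.629° + 39.911° = +174.540°.
(The naïve average (+134.629 + -145.549)/2 = -5.46° is on the wrong side of the globe.)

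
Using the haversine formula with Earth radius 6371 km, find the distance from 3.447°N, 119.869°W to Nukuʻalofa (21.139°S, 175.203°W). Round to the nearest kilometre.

6614 km

Δλ = -175.203 − -119.869 = -55.334°.
Δφ = -21.139 − 3.447 = -24.586°.
a = sin²(Δφ/2) + cos φ₁ · cos φ₂ · sin²(Δλ/2) = 0.246063.
c = 2·atan2(√a, √(1−a)) = 1.03808 rad → d = 6371·c ≈ 6613.62 km.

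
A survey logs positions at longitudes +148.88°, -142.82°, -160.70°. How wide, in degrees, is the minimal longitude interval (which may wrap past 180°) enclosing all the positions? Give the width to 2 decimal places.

Sort the longitudes: -160.70°, -142.82°, +148.88°.
Eastward gaps between consecutive values (wrapping around): 17.88°, 291.70°, 50.42°.
Largest gap = 291.70° ⇒ minimal covering band is its complement: 360° − 291.70° = 68.30°.
Band runs from +148.88° eastward to -142.82°, crossing the antimeridian.

68.30°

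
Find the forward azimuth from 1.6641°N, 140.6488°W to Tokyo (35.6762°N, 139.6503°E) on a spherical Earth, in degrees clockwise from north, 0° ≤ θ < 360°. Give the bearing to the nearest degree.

306°

Δλ = 139.6503 − -140.6488 = 280.2991°; wrapped into (−180°, 180°]: -79.7009°.
θ = atan2( sin Δλ · cos φ₂ , cos φ₁ · sin φ₂ − sin φ₁ · cos φ₂ · cos Δλ )
  = atan2(-0.79924, 0.57874) = -54.091° → normalised to [0°, 360°): 305.909°.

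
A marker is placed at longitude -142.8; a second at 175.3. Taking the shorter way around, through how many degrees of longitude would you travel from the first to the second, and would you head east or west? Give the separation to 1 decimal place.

41.9° west

Raw difference: 175.3 − -142.8 = 318.1°.
Normalise into (−180°, 180°]: 318.1° − 360° = -41.9°.
Negative ⇒ the second point lies to the west; separation 41.9°.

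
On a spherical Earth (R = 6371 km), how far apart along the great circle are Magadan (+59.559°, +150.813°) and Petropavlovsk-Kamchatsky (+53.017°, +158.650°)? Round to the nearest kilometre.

872 km

Δλ = 158.650 − 150.813 = 7.837°.
Δφ = 53.017 − 59.559 = -6.542°.
a = sin²(Δφ/2) + cos φ₁ · cos φ₂ · sin²(Δλ/2) = 0.004679.
c = 2·atan2(√a, √(1−a)) = 0.13691 rad → d = 6371·c ≈ 872.28 km.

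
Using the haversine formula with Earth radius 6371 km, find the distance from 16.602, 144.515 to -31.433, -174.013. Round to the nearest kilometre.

6936 km

Δλ = -174.013 − 144.515 = -318.528°; wrapped into (−180°, 180°]: 41.472°.
Δφ = -31.433 − 16.602 = -48.035°.
a = sin²(Δφ/2) + cos φ₁ · cos φ₂ · sin²(Δλ/2) = 0.268166.
c = 2·atan2(√a, √(1−a)) = 1.08867 rad → d = 6371·c ≈ 6935.90 km.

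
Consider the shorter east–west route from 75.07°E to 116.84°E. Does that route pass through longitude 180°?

Signed shortest Δλ = ((116.84 − 75.07 + 180) mod 360) − 180 = 41.77°.
Going east by 41.77° from +75.07° reaches +116.84° without touching 180°.

No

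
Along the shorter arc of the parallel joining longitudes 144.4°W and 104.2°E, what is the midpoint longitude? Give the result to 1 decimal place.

159.9°E

Signed shortest Δλ from -144.4° to +104.2° is -111.4°.
Midpoint longitude = -144.4° + (-111.4°)/2 = -144.4° − 55.7° = -200.1°.
Normalise into (−180°, 180°]: +159.9°.
(The naïve average (-144.4 + +104.2)/2 = -20.1° is on the wrong side of the globe.)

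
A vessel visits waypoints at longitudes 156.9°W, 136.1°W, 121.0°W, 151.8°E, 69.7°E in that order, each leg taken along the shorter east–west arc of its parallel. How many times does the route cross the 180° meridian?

1

Leg 1: -156.9° → -136.1°, shortest Δλ = 20.8° (east) — does not cross 180°.
Leg 2: -136.1° → -121.0°, shortest Δλ = 15.1° (east) — does not cross 180°.
Leg 3: -121.0° → +151.8°, shortest Δλ = -87.2° (west) — crosses 180°.
Leg 4: +151.8° → +69.7°, shortest Δλ = -82.1° (west) — does not cross 180°.
Total crossings: 1.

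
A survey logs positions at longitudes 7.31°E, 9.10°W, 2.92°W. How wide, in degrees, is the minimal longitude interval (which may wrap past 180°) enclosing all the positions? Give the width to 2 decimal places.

16.41°

Sort the longitudes: -9.10°, -2.92°, +7.31°.
Eastward gaps between consecutive values (wrapping around): 6.18°, 10.23°, 343.59°.
Largest gap = 343.59° ⇒ minimal covering band is its complement: 360° − 343.59° = 16.41°.
Band runs from -9.10° eastward to +7.31°.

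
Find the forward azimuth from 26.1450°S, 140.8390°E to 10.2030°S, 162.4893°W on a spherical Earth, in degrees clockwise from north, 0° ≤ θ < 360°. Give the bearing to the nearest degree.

Δλ = -162.4893 − 140.8390 = -303.3283°; wrapped into (−180°, 180°]: 56.6717°.
θ = atan2( sin Δλ · cos φ₂ , cos φ₁ · sin φ₂ − sin φ₁ · cos φ₂ · cos Δλ )
  = atan2(0.82232, 0.07927) = 84.494° → normalised to [0°, 360°): 84.494°.

84°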